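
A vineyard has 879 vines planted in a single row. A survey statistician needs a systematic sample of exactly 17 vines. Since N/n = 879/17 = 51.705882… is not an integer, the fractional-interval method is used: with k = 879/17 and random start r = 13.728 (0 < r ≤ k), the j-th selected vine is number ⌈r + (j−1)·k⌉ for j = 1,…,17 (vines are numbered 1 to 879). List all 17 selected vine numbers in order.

j=1: r + 0k = 13.728 → ⌈·⌉ = 14
j=2: r + 1k = 65.433882… → ⌈·⌉ = 66
j=3: r + 2k = 117.139764… → ⌈·⌉ = 118
j=4: r + 3k = 168.845647… → ⌈·⌉ = 169
j=5: r + 4k = 220.551529… → ⌈·⌉ = 221
j=6: r + 5k = 272.257411… → ⌈·⌉ = 273
j=7: r + 6k = 323.963294… → ⌈·⌉ = 324
j=8: r + 7k = 375.669176… → ⌈·⌉ = 376
j=9: r + 8k = 427.375058… → ⌈·⌉ = 428
j=10: r + 9k = 479.080941… → ⌈·⌉ = 480
j=11: r + 10k = 530.786823… → ⌈·⌉ = 531
j=12: r + 11k = 582.492705… → ⌈·⌉ = 583
j=13: r + 12k = 634.198588… → ⌈·⌉ = 635
j=14: r + 13k = 685.904470… → ⌈·⌉ = 686
j=15: r + 14k = 737.610352… → ⌈·⌉ = 738
j=16: r + 15k = 789.316235… → ⌈·⌉ = 790
j=17: r + 16k = 841.022117… → ⌈·⌉ = 842

14, 66, 118, 169, 221, 273, 324, 376, 428, 480, 531, 583, 635, 686, 738, 790, 842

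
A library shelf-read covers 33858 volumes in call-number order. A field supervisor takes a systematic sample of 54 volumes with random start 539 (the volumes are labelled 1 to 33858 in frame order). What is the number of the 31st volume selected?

19349

k = 33858/54 = 627
31st selection = r + (31−1)·k = 539 + 30×627 = 539 + 18810 = 19349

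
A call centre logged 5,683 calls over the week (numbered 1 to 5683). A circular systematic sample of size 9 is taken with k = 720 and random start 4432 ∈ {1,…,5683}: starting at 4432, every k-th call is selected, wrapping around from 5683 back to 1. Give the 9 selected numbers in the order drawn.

Selection 1: 4432
Selection 2: 4432 + 720 = 5152
Selection 3: 5152 + 720 = 5872 → 5872 − 5683 = 189
Selection 4: 189 + 720 = 909
Selection 5: 909 + 720 = 1629
Selection 6: 1629 + 720 = 2349
Selection 7: 2349 + 720 = 3069
Selection 8: 3069 + 720 = 3789
Selection 9: 3789 + 720 = 4509

4432, 5152, 189, 909, 1629, 2349, 3069, 3789, 4509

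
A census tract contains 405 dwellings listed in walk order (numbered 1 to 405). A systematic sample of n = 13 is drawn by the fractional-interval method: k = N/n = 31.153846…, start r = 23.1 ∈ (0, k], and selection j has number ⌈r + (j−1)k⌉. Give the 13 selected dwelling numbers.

24, 55, 86, 117, 148, 179, 211, 242, 273, 304, 335, 366, 397

j=1: r + 0k = 23.1 → ⌈·⌉ = 24
j=2: r + 1k = 54.253846… → ⌈·⌉ = 55
j=3: r + 2k = 85.407692… → ⌈·⌉ = 86
j=4: r + 3k = 116.561538… → ⌈·⌉ = 117
j=5: r + 4k = 147.715384… → ⌈·⌉ = 148
j=6: r + 5k = 178.869230… → ⌈·⌉ = 179
j=7: r + 6k = 210.023076… → ⌈·⌉ = 211
j=8: r + 7k = 241.176923… → ⌈·⌉ = 242
j=9: r + 8k = 272.330769… → ⌈·⌉ = 273
j=10: r + 9k = 303.484615… → ⌈·⌉ = 304
j=11: r + 10k = 334.638461… → ⌈·⌉ = 335
j=12: r + 11k = 365.792307… → ⌈·⌉ = 366
j=13: r + 12k = 396.946153… → ⌈·⌉ = 397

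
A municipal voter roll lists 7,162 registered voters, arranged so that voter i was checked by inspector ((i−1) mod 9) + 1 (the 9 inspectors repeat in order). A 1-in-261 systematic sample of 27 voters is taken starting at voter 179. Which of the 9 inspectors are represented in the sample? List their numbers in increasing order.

8

Consecutive selections differ by k = 261, so their inspector numbers differ by 261 mod 9 = 0.
gcd(261, 9) = 9, so the sample visits 9/9 = 1 distinct residues mod 9.
Start 179 is inspector 8; the inspectors hit are 8.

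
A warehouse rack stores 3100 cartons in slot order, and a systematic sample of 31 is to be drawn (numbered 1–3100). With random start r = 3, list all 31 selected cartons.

k = N/n = 3100/31 = 100
carton 1: 3
carton 2: 3 + 100 = 103
carton 3: 103 + 100 = 203
carton 4: 203 + 100 = 303
carton 5: 303 + 100 = 403
carton 6: 403 + 100 = 503
carton 7: 503 + 100 = 603
carton 8: 603 + 100 = 703
carton 9: 703 + 100 = 803
carton 10: 803 + 100 = 903
carton 11: 903 + 100 = 1003
carton 12: 1003 + 100 = 1103
carton 13: 1103 + 100 = 1203
carton 14: 1203 + 100 = 1303
carton 15: 1303 + 100 = 1403
carton 16: 1403 + 100 = 1503
carton 17: 1503 + 100 = 1603
carton 18: 1603 + 100 = 1703
carton 19: 1703 + 100 = 1803
carton 20: 1803 + 100 = 1903
carton 21: 1903 + 100 = 2003
carton 22: 2003 + 100 = 2103
carton 23: 2103 + 100 = 2203
carton 24: 2203 + 100 = 2303
carton 25: 2303 + 100 = 2403
carton 26: 2403 + 100 = 2503
carton 27: 2503 + 100 = 2603
carton 28: 2603 + 100 = 2703
carton 29: 2703 + 100 = 2803
carton 30: 2803 + 100 = 2903
carton 31: 2903 + 100 = 3003

3, 103, 203, 303, 403, 503, 603, 703, 803, 903, 1003, 1103, 1203, 1303, 1403, 1503, 1603, 1703, 1803, 1903, 2003, 2103, 2203, 2303, 2403, 2503, 2603, 2703, 2803, 2903, 3003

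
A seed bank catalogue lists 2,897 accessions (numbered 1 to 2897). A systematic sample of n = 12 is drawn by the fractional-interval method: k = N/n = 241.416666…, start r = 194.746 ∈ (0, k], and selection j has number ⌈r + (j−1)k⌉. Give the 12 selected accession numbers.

195, 437, 678, 919, 1161, 1402, 1644, 1885, 2127, 2368, 2609, 2851

j=1: r + 0k = 194.746 → ⌈·⌉ = 195
j=2: r + 1k = 436.162666… → ⌈·⌉ = 437
j=3: r + 2k = 677.579333… → ⌈·⌉ = 678
j=4: r + 3k = 918.996 → ⌈·⌉ = 919
j=5: r + 4k = 1160.412666… → ⌈·⌉ = 1161
j=6: r + 5k = 1401.829333… → ⌈·⌉ = 1402
j=7: r + 6k = 1643.246 → ⌈·⌉ = 1644
j=8: r + 7k = 1884.662666… → ⌈·⌉ = 1885
j=9: r + 8k = 2126.079333… → ⌈·⌉ = 2127
j=10: r + 9k = 2367.496 → ⌈·⌉ = 2368
j=11: r + 10k = 2608.912666… → ⌈·⌉ = 2609
j=12: r + 11k = 2850.329333… → ⌈·⌉ = 2851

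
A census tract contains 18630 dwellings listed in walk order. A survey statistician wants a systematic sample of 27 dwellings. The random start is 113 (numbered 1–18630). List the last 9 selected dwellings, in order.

12533, 13223, 13913, 14603, 15293, 15983, 16673, 17363, 18053

k = N/n = 18630/27 = 690
19th selection = 113 + 18×690 = 12533
20th: 12533 + 690 = 13223
21st: 13223 + 690 = 13913
22nd: 13913 + 690 = 14603
23rd: 14603 + 690 = 15293
24th: 15293 + 690 = 15983
25th: 15983 + 690 = 16673
26th: 16673 + 690 = 17363
27th: 17363 + 690 = 18053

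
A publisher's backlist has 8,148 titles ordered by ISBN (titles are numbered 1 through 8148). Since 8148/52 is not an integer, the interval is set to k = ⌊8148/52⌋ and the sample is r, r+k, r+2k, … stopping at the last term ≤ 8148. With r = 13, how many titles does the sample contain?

k = ⌊8148/52⌋ = 156
Achieved size = ⌊(8148 − 13)/156⌋ + 1 = ⌊8135/156⌋ + 1 = 52 + 1 = 53
(last selection: 13 + 52×156 = 8125 ≤ 8148; next would be 8281 > 8148)

53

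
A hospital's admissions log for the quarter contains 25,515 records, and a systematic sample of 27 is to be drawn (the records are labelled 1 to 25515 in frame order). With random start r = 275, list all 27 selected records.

275, 1220, 2165, 3110, 4055, 5000, 5945, 6890, 7835, 8780, 9725, 10670, 11615, 12560, 13505, 14450, 15395, 16340, 17285, 18230, 19175, 20120, 21065, 22010, 22955, 23900, 24845

k = N/n = 25515/27 = 945
record 1: 275
record 2: 275 + 945 = 1220
record 3: 1220 + 945 = 2165
record 4: 2165 + 945 = 3110
record 5: 3110 + 945 = 4055
record 6: 4055 + 945 = 5000
record 7: 5000 + 945 = 5945
record 8: 5945 + 945 = 6890
record 9: 6890 + 945 = 7835
record 10: 7835 + 945 = 8780
record 11: 8780 + 945 = 9725
record 12: 9725 + 945 = 10670
record 13: 10670 + 945 = 11615
record 14: 11615 + 945 = 12560
record 15: 12560 + 945 = 13505
record 16: 13505 + 945 = 14450
record 17: 14450 + 945 = 15395
record 18: 15395 + 945 = 16340
record 19: 16340 + 945 = 17285
record 20: 17285 + 945 = 18230
record 21: 18230 + 945 = 19175
record 22: 19175 + 945 = 20120
record 23: 20120 + 945 = 21065
record 24: 21065 + 945 = 22010
record 25: 22010 + 945 = 22955
record 26: 22955 + 945 = 23900
record 27: 23900 + 945 = 24845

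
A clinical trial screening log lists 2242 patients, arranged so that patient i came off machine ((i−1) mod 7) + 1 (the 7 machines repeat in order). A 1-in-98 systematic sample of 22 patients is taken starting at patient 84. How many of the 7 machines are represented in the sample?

Consecutive selections differ by k = 98, so their machine numbers differ by 98 mod 7 = 0.
gcd(98, 7) = 7, so the sample visits 7/7 = 1 distinct residues mod 7.
Start 84 is machine 7; the machines hit are 7.

1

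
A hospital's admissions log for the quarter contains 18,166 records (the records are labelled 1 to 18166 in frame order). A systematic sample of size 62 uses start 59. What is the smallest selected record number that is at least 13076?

k = 18166/62 = 293
Steps past start: ⌈(13076 − 59)/293⌉ = ⌈13017/293⌉ = 45
Selected record: 59 + 45×293 = 13244

13244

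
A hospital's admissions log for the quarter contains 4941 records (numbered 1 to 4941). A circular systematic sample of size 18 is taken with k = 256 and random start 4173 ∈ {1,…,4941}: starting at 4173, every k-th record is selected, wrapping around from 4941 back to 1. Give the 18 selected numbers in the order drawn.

4173, 4429, 4685, 4941, 256, 512, 768, 1024, 1280, 1536, 1792, 2048, 2304, 2560, 2816, 3072, 3328, 3584

Selection 1: 4173
Selection 2: 4173 + 256 = 4429
Selection 3: 4429 + 256 = 4685
Selection 4: 4685 + 256 = 4941
Selection 5: 4941 + 256 = 5197 → 5197 − 4941 = 256
Selection 6: 256 + 256 = 512
Selection 7: 512 + 256 = 768
Selection 8: 768 + 256 = 1024
Selection 9: 1024 + 256 = 1280
Selection 10: 1280 + 256 = 1536
Selection 11: 1536 + 256 = 1792
Selection 12: 1792 + 256 = 2048
Selection 13: 2048 + 256 = 2304
Selection 14: 2304 + 256 = 2560
Selection 15: 2560 + 256 = 2816
Selection 16: 2816 + 256 = 3072
Selection 17: 3072 + 256 = 3328
Selection 18: 3328 + 256 = 3584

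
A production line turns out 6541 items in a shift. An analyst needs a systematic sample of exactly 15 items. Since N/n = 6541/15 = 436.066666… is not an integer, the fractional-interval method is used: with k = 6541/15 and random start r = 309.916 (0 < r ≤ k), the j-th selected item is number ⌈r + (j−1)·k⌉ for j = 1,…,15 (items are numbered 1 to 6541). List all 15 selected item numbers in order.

310, 746, 1183, 1619, 2055, 2491, 2927, 3363, 3799, 4235, 4671, 5107, 5543, 5979, 6415

j=1: r + 0k = 309.916 → ⌈·⌉ = 310
j=2: r + 1k = 745.982666… → ⌈·⌉ = 746
j=3: r + 2k = 1182.049333… → ⌈·⌉ = 1183
j=4: r + 3k = 1618.116 → ⌈·⌉ = 1619
j=5: r + 4k = 2054.182666… → ⌈·⌉ = 2055
j=6: r + 5k = 2490.249333… → ⌈·⌉ = 2491
j=7: r + 6k = 2926.316 → ⌈·⌉ = 2927
j=8: r + 7k = 3362.382666… → ⌈·⌉ = 3363
j=9: r + 8k = 3798.449333… → ⌈·⌉ = 3799
j=10: r + 9k = 4234.516 → ⌈·⌉ = 4235
j=11: r + 10k = 4670.582666… → ⌈·⌉ = 4671
j=12: r + 11k = 5106.649333… → ⌈·⌉ = 5107
j=13: r + 12k = 5542.716 → ⌈·⌉ = 5543
j=14: r + 13k = 5978.782666… → ⌈·⌉ = 5979
j=15: r + 14k = 6414.849333… → ⌈·⌉ = 6415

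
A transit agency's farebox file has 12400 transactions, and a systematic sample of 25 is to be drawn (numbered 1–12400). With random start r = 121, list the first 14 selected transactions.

k = N/n = 12400/25 = 496
transaction 1: 121
transaction 2: 121 + 496 = 617
transaction 3: 617 + 496 = 1113
transaction 4: 1113 + 496 = 1609
transaction 5: 1609 + 496 = 2105
transaction 6: 2105 + 496 = 2601
transaction 7: 2601 + 496 = 3097
transaction 8: 3097 + 496 = 3593
transaction 9: 3593 + 496 = 4089
transaction 10: 4089 + 496 = 4585
transaction 11: 4585 + 496 = 5081
transaction 12: 5081 + 496 = 5577
transaction 13: 5577 + 496 = 6073
transaction 14: 6073 + 496 = 6569

121, 617, 1113, 1609, 2105, 2601, 3097, 3593, 4089, 4585, 5081, 5577, 6073, 6569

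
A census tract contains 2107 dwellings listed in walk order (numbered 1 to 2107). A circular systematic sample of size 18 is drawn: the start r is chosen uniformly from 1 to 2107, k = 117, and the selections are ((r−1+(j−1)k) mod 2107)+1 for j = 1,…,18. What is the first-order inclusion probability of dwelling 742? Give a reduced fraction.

18/2107

For each position j, as r ranges over 1…2107 the j-th selection hits every dwelling exactly once, so dwelling 742 is selected for exactly 18 of the 2107 starts.
Inclusion probability = 18/2107.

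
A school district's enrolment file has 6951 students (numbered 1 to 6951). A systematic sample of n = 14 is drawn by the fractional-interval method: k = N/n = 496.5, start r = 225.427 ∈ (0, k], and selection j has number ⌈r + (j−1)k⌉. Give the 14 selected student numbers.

j=1: r + 0k = 225.427 → ⌈·⌉ = 226
j=2: r + 1k = 721.927 → ⌈·⌉ = 722
j=3: r + 2k = 1218.427 → ⌈·⌉ = 1219
j=4: r + 3k = 1714.927 → ⌈·⌉ = 1715
j=5: r + 4k = 2211.427 → ⌈·⌉ = 2212
j=6: r + 5k = 2707.927 → ⌈·⌉ = 2708
j=7: r + 6k = 3204.427 → ⌈·⌉ = 3205
j=8: r + 7k = 3700.927 → ⌈·⌉ = 3701
j=9: r + 8k = 4197.427 → ⌈·⌉ = 4198
j=10: r + 9k = 4693.927 → ⌈·⌉ = 4694
j=11: r + 10k = 5190.427 → ⌈·⌉ = 5191
j=12: r + 11k = 5686.927 → ⌈·⌉ = 5687
j=13: r + 12k = 6183.427 → ⌈·⌉ = 6184
j=14: r + 13k = 6679.927 → ⌈·⌉ = 6680

226, 722, 1219, 1715, 2212, 2708, 3205, 3701, 4198, 4694, 5191, 5687, 6184, 6680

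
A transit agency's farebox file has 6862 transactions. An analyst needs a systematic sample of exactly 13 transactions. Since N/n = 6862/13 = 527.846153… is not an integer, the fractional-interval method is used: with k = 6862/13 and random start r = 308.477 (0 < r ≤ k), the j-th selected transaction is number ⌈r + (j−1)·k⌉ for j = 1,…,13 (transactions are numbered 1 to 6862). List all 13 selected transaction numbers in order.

309, 837, 1365, 1893, 2420, 2948, 3476, 4004, 4532, 5060, 5587, 6115, 6643

j=1: r + 0k = 308.477 → ⌈·⌉ = 309
j=2: r + 1k = 836.323153… → ⌈·⌉ = 837
j=3: r + 2k = 1364.169307… → ⌈·⌉ = 1365
j=4: r + 3k = 1892.015461… → ⌈·⌉ = 1893
j=5: r + 4k = 2419.861615… → ⌈·⌉ = 2420
j=6: r + 5k = 2947.707769… → ⌈·⌉ = 2948
j=7: r + 6k = 3475.553923… → ⌈·⌉ = 3476
j=8: r + 7k = 4003.400076… → ⌈·⌉ = 4004
j=9: r + 8k = 4531.246230… → ⌈·⌉ = 4532
j=10: r + 9k = 5059.092384… → ⌈·⌉ = 5060
j=11: r + 10k = 5586.938538… → ⌈·⌉ = 5587
j=12: r + 11k = 6114.784692… → ⌈·⌉ = 6115
j=13: r + 12k = 6642.630846… → ⌈·⌉ = 6643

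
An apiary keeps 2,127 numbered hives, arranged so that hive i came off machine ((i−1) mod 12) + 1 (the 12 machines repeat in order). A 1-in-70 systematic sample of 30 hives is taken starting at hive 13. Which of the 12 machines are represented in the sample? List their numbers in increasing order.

1, 3, 5, 7, 9, 11

Consecutive selections differ by k = 70, so their machine numbers differ by 70 mod 12 = 10.
gcd(70, 12) = 2, so the sample visits 12/2 = 6 distinct residues mod 12.
Start 13 is machine 1; the machines hit are 1, 3, 5, 7, 9, 11.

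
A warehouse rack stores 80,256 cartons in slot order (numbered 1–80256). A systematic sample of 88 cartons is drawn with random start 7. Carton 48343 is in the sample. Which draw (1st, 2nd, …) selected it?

54

k = 80256/88 = 912
position = (48343 − 7)/912 + 1 = 48336/912 + 1 = 53 + 1 = 54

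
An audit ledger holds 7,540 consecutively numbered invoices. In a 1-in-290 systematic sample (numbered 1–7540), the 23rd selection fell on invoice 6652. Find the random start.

272

k = 290
r = 6652 − (23−1)×290 = 6652 − 6380 = 272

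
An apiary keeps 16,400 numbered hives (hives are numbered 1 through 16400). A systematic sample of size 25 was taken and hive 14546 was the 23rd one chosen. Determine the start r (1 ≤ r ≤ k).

k = 16400/25 = 656
r = 14546 − (23−1)×656 = 14546 − 14432 = 114

114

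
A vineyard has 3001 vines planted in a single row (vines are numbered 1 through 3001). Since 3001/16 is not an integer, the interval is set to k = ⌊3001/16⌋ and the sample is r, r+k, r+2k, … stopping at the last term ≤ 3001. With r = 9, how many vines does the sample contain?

k = ⌊3001/16⌋ = 187
Achieved size = ⌊(3001 − 9)/187⌋ + 1 = ⌊2992/187⌋ + 1 = 16 + 1 = 17
(last selection: 9 + 16×187 = 3001 ≤ 3001; next would be 3188 > 3001)

17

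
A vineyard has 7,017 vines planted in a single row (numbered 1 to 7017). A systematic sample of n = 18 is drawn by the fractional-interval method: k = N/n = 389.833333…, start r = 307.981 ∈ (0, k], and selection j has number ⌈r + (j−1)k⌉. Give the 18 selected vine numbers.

308, 698, 1088, 1478, 1868, 2258, 2647, 3037, 3427, 3817, 4207, 4597, 4986, 5376, 5766, 6156, 6546, 6936

j=1: r + 0k = 307.981 → ⌈·⌉ = 308
j=2: r + 1k = 697.814333… → ⌈·⌉ = 698
j=3: r + 2k = 1087.647666… → ⌈·⌉ = 1088
j=4: r + 3k = 1477.481 → ⌈·⌉ = 1478
j=5: r + 4k = 1867.314333… → ⌈·⌉ = 1868
j=6: r + 5k = 2257.147666… → ⌈·⌉ = 2258
j=7: r + 6k = 2646.981 → ⌈·⌉ = 2647
j=8: r + 7k = 3036.814333… → ⌈·⌉ = 3037
j=9: r + 8k = 3426.647666… → ⌈·⌉ = 3427
j=10: r + 9k = 3816.481 → ⌈·⌉ = 3817
j=11: r + 10k = 4206.314333… → ⌈·⌉ = 4207
j=12: r + 11k = 4596.147666… → ⌈·⌉ = 4597
j=13: r + 12k = 4985.981 → ⌈·⌉ = 4986
j=14: r + 13k = 5375.814333… → ⌈·⌉ = 5376
j=15: r + 14k = 5765.647666… → ⌈·⌉ = 5766
j=16: r + 15k = 6155.481 → ⌈·⌉ = 6156
j=17: r + 16k = 6545.314333… → ⌈·⌉ = 6546
j=18: r + 17k = 6935.147666… → ⌈·⌉ = 6936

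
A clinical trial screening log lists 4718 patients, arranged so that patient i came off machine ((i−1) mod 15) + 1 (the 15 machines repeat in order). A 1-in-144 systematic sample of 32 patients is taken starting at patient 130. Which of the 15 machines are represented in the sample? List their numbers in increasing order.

1, 4, 7, 10, 13

Consecutive selections differ by k = 144, so their machine numbers differ by 144 mod 15 = 9.
gcd(144, 15) = 3, so the sample visits 15/3 = 5 distinct residues mod 15.
Start 130 is machine 10; the machines hit are 1, 4, 7, 10, 13.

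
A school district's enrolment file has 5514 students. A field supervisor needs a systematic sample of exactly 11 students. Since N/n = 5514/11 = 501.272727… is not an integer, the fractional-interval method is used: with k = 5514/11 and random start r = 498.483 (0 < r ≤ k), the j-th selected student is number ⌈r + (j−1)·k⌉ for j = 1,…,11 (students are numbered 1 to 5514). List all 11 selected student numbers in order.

j=1: r + 0k = 498.483 → ⌈·⌉ = 499
j=2: r + 1k = 999.755727… → ⌈·⌉ = 1000
j=3: r + 2k = 1501.028454… → ⌈·⌉ = 1502
j=4: r + 3k = 2002.301181… → ⌈·⌉ = 2003
j=5: r + 4k = 2503.573909… → ⌈·⌉ = 2504
j=6: r + 5k = 3004.846636… → ⌈·⌉ = 3005
j=7: r + 6k = 3506.119363… → ⌈·⌉ = 3507
j=8: r + 7k = 4007.392090… → ⌈·⌉ = 4008
j=9: r + 8k = 4508.664818… → ⌈·⌉ = 4509
j=10: r + 9k = 5009.937545… → ⌈·⌉ = 5010
j=11: r + 10k = 5511.210272… → ⌈·⌉ = 5512

499, 1000, 1502, 2003, 2504, 3005, 3507, 4008, 4509, 5010, 5512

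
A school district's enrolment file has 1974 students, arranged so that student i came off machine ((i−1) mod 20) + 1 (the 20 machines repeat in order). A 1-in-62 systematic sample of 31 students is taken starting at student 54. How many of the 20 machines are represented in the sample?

10

Consecutive selections differ by k = 62, so their machine numbers differ by 62 mod 20 = 2.
gcd(62, 20) = 2, so the sample visits 20/2 = 10 distinct residues mod 20.
Start 54 is machine 14; the machines hit are 2, 4, 6, 8, 10, 12, 14, 16, 18, 20.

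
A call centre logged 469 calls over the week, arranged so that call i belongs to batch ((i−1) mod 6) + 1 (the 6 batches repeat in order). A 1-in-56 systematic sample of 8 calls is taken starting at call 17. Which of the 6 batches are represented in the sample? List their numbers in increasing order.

1, 3, 5

Consecutive selections differ by k = 56, so their batch numbers differ by 56 mod 6 = 2.
gcd(56, 6) = 2, so the sample visits 6/2 = 3 distinct residues mod 6.
Start 17 is batch 5; the batches hit are 1, 3, 5.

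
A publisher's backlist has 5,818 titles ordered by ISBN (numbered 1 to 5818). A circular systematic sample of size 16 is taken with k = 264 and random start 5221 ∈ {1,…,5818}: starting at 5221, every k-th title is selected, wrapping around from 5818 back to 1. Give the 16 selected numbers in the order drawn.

Selection 1: 5221
Selection 2: 5221 + 264 = 5485
Selection 3: 5485 + 264 = 5749
Selection 4: 5749 + 264 = 6013 → 6013 − 5818 = 195
Selection 5: 195 + 264 = 459
Selection 6: 459 + 264 = 723
Selection 7: 723 + 264 = 987
Selection 8: 987 + 264 = 1251
Selection 9: 1251 + 264 = 1515
Selection 10: 1515 + 264 = 1779
Selection 11: 1779 + 264 = 2043
Selection 12: 2043 + 264 = 2307
Selection 13: 2307 + 264 = 2571
Selection 14: 2571 + 264 = 2835
Selection 15: 2835 + 264 = 3099
Selection 16: 3099 + 264 = 3363

5221, 5485, 5749, 195, 459, 723, 987, 1251, 1515, 1779, 2043, 2307, 2571, 2835, 3099, 3363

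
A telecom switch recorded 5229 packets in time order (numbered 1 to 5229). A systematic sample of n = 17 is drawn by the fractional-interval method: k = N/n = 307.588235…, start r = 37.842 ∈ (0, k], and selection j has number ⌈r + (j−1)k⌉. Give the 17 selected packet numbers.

38, 346, 654, 961, 1269, 1576, 1884, 2191, 2499, 2807, 3114, 3422, 3729, 4037, 4345, 4652, 4960

j=1: r + 0k = 37.842 → ⌈·⌉ = 38
j=2: r + 1k = 345.430235… → ⌈·⌉ = 346
j=3: r + 2k = 653.018470… → ⌈·⌉ = 654
j=4: r + 3k = 960.606705… → ⌈·⌉ = 961
j=5: r + 4k = 1268.194941… → ⌈·⌉ = 1269
j=6: r + 5k = 1575.783176… → ⌈·⌉ = 1576
j=7: r + 6k = 1883.371411… → ⌈·⌉ = 1884
j=8: r + 7k = 2190.959647… → ⌈·⌉ = 2191
j=9: r + 8k = 2498.547882… → ⌈·⌉ = 2499
j=10: r + 9k = 2806.136117… → ⌈·⌉ = 2807
j=11: r + 10k = 3113.724352… → ⌈·⌉ = 3114
j=12: r + 11k = 3421.312588… → ⌈·⌉ = 3422
j=13: r + 12k = 3728.900823… → ⌈·⌉ = 3729
j=14: r + 13k = 4036.489058… → ⌈·⌉ = 4037
j=15: r + 14k = 4344.077294… → ⌈·⌉ = 4345
j=16: r + 15k = 4651.665529… → ⌈·⌉ = 4652
j=17: r + 16k = 4959.253764… → ⌈·⌉ = 4960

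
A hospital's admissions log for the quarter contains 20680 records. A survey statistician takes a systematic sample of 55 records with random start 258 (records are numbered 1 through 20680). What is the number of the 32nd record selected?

11914

k = 20680/55 = 376
32nd selection = r + (32−1)·k = 258 + 31×376 = 258 + 11656 = 11914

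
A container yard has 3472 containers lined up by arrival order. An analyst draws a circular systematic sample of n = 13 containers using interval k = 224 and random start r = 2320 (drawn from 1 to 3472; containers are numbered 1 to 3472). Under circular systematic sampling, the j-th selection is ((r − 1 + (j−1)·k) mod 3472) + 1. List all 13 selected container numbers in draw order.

Selection 1: 2320
Selection 2: 2320 + 224 = 2544
Selection 3: 2544 + 224 = 2768
Selection 4: 2768 + 224 = 2992
Selection 5: 2992 + 224 = 3216
Selection 6: 3216 + 224 = 3440
Selection 7: 3440 + 224 = 3664 → 3664 − 3472 = 192
Selection 8: 192 + 224 = 416
Selection 9: 416 + 224 = 640
Selection 10: 640 + 224 = 864
Selection 11: 864 + 224 = 1088
Selection 12: 1088 + 224 = 1312
Selection 13: 1312 + 224 = 1536

2320, 2544, 2768, 2992, 3216, 3440, 192, 416, 640, 864, 1088, 1312, 1536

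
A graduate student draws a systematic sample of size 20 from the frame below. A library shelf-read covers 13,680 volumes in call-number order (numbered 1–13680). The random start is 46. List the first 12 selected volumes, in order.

46, 730, 1414, 2098, 2782, 3466, 4150, 4834, 5518, 6202, 6886, 7570

k = N/n = 13680/20 = 684
volume 1: 46
volume 2: 46 + 684 = 730
volume 3: 730 + 684 = 1414
volume 4: 1414 + 684 = 2098
volume 5: 2098 + 684 = 2782
volume 6: 2782 + 684 = 3466
volume 7: 3466 + 684 = 4150
volume 8: 4150 + 684 = 4834
volume 9: 4834 + 684 = 5518
volume 10: 5518 + 684 = 6202
volume 11: 6202 + 684 = 6886
volume 12: 6886 + 684 = 7570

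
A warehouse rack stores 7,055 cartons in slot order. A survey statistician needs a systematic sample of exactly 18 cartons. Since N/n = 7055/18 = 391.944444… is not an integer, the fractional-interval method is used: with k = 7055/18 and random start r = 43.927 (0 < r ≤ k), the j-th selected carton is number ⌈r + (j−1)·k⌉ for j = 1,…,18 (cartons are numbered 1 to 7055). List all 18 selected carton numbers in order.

44, 436, 828, 1220, 1612, 2004, 2396, 2788, 3180, 3572, 3964, 4356, 4748, 5140, 5532, 5924, 6316, 6707

j=1: r + 0k = 43.927 → ⌈·⌉ = 44
j=2: r + 1k = 435.871444… → ⌈·⌉ = 436
j=3: r + 2k = 827.815888… → ⌈·⌉ = 828
j=4: r + 3k = 1219.760333… → ⌈·⌉ = 1220
j=5: r + 4k = 1611.704777… → ⌈·⌉ = 1612
j=6: r + 5k = 2003.649222… → ⌈·⌉ = 2004
j=7: r + 6k = 2395.593666… → ⌈·⌉ = 2396
j=8: r + 7k = 2787.538111… → ⌈·⌉ = 2788
j=9: r + 8k = 3179.482555… → ⌈·⌉ = 3180
j=10: r + 9k = 3571.427 → ⌈·⌉ = 3572
j=11: r + 10k = 3963.371444… → ⌈·⌉ = 3964
j=12: r + 11k = 4355.315888… → ⌈·⌉ = 4356
j=13: r + 12k = 4747.260333… → ⌈·⌉ = 4748
j=14: r + 13k = 5139.204777… → ⌈·⌉ = 5140
j=15: r + 14k = 5531.149222… → ⌈·⌉ = 5532
j=16: r + 15k = 5923.093666… → ⌈·⌉ = 5924
j=17: r + 16k = 6315.038111… → ⌈·⌉ = 6316
j=18: r + 17k = 6706.982555… → ⌈·⌉ = 6707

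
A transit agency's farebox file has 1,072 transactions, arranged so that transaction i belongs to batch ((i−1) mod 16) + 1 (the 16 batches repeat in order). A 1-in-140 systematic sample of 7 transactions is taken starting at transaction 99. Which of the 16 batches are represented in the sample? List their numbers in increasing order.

Consecutive selections differ by k = 140, so their batch numbers differ by 140 mod 16 = 12.
gcd(140, 16) = 4, so the sample visits 16/4 = 4 distinct residues mod 16.
Start 99 is batch 3; the batches hit are 3, 7, 11, 15.

3, 7, 11, 15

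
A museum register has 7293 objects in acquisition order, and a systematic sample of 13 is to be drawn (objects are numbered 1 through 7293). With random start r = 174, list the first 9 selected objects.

k = N/n = 7293/13 = 561
object 1: 174
object 2: 174 + 561 = 735
object 3: 735 + 561 = 1296
object 4: 1296 + 561 = 1857
object 5: 1857 + 561 = 2418
object 6: 2418 + 561 = 2979
object 7: 2979 + 561 = 3540
object 8: 3540 + 561 = 4101
object 9: 4101 + 561 = 4662

174, 735, 1296, 1857, 2418, 2979, 3540, 4101, 4662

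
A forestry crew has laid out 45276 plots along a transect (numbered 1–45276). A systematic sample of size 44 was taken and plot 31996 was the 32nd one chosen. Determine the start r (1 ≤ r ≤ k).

k = 45276/44 = 1029
r = 31996 − (32−1)×1029 = 31996 − 31899 = 97

97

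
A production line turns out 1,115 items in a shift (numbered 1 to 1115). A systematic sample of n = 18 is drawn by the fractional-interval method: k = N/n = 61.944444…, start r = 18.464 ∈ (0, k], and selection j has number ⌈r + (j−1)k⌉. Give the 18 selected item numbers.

19, 81, 143, 205, 267, 329, 391, 453, 515, 576, 638, 700, 762, 824, 886, 948, 1010, 1072

j=1: r + 0k = 18.464 → ⌈·⌉ = 19
j=2: r + 1k = 80.408444… → ⌈·⌉ = 81
j=3: r + 2k = 142.352888… → ⌈·⌉ = 143
j=4: r + 3k = 204.297333… → ⌈·⌉ = 205
j=5: r + 4k = 266.241777… → ⌈·⌉ = 267
j=6: r + 5k = 328.186222… → ⌈·⌉ = 329
j=7: r + 6k = 390.130666… → ⌈·⌉ = 391
j=8: r + 7k = 452.075111… → ⌈·⌉ = 453
j=9: r + 8k = 514.019555… → ⌈·⌉ = 515
j=10: r + 9k = 575.964 → ⌈·⌉ = 576
j=11: r + 10k = 637.908444… → ⌈·⌉ = 638
j=12: r + 11k = 699.852888… → ⌈·⌉ = 700
j=13: r + 12k = 761.797333… → ⌈·⌉ = 762
j=14: r + 13k = 823.741777… → ⌈·⌉ = 824
j=15: r + 14k = 885.686222… → ⌈·⌉ = 886
j=16: r + 15k = 947.630666… → ⌈·⌉ = 948
j=17: r + 16k = 1009.575111… → ⌈·⌉ = 1010
j=18: r + 17k = 1071.519555… → ⌈·⌉ = 1072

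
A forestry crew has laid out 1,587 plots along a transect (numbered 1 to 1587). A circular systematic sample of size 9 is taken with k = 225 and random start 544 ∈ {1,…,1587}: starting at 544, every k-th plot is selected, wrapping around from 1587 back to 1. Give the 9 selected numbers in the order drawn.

544, 769, 994, 1219, 1444, 82, 307, 532, 757

Selection 1: 544
Selection 2: 544 + 225 = 769
Selection 3: 769 + 225 = 994
Selection 4: 994 + 225 = 1219
Selection 5: 1219 + 225 = 1444
Selection 6: 1444 + 225 = 1669 → 1669 − 1587 = 82
Selection 7: 82 + 225 = 307
Selection 8: 307 + 225 = 532
Selection 9: 532 + 225 = 757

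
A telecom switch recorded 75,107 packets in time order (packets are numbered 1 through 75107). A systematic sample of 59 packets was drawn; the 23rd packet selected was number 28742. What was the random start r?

k = 75107/59 = 1273
r = 28742 − (23−1)×1273 = 28742 − 28006 = 736

736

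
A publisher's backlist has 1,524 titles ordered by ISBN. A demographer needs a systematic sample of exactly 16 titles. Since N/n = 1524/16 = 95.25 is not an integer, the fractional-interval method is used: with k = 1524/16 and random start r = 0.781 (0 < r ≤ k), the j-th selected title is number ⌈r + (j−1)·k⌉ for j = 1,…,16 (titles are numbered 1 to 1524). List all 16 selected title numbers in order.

j=1: r + 0k = 0.781 → ⌈·⌉ = 1
j=2: r + 1k = 96.031 → ⌈·⌉ = 97
j=3: r + 2k = 191.281 → ⌈·⌉ = 192
j=4: r + 3k = 286.531 → ⌈·⌉ = 287
j=5: r + 4k = 381.781 → ⌈·⌉ = 382
j=6: r + 5k = 477.031 → ⌈·⌉ = 478
j=7: r + 6k = 572.281 → ⌈·⌉ = 573
j=8: r + 7k = 667.531 → ⌈·⌉ = 668
j=9: r + 8k = 762.781 → ⌈·⌉ = 763
j=10: r + 9k = 858.031 → ⌈·⌉ = 859
j=11: r + 10k = 953.281 → ⌈·⌉ = 954
j=12: r + 11k = 1048.531 → ⌈·⌉ = 1049
j=13: r + 12k = 1143.781 → ⌈·⌉ = 1144
j=14: r + 13k = 1239.031 → ⌈·⌉ = 1240
j=15: r + 14k = 1334.281 → ⌈·⌉ = 1335
j=16: r + 15k = 1429.531 → ⌈·⌉ = 1430

1, 97, 192, 287, 382, 478, 573, 668, 763, 859, 954, 1049, 1144, 1240, 1335, 1430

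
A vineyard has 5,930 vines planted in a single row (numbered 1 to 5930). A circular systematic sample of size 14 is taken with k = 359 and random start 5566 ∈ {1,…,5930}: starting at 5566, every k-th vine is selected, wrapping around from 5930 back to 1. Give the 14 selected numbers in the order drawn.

Selection 1: 5566
Selection 2: 5566 + 359 = 5925
Selection 3: 5925 + 359 = 6284 → 6284 − 5930 = 354
Selection 4: 354 + 359 = 713
Selection 5: 713 + 359 = 1072
Selection 6: 1072 + 359 = 1431
Selection 7: 1431 + 359 = 1790
Selection 8: 1790 + 359 = 2149
Selection 9: 2149 + 359 = 2508
Selection 10: 2508 + 359 = 2867
Selection 11: 2867 + 359 = 3226
Selection 12: 3226 + 359 = 3585
Selection 13: 3585 + 359 = 3944
Selection 14: 3944 + 359 = 4303

5566, 5925, 354, 713, 1072, 1431, 1790, 2149, 2508, 2867, 3226, 3585, 3944, 4303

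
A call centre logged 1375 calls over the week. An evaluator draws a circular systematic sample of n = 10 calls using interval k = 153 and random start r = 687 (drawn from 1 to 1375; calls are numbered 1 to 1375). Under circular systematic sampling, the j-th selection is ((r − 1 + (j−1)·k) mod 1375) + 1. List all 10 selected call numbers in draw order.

Selection 1: 687
Selection 2: 687 + 153 = 840
Selection 3: 840 + 153 = 993
Selection 4: 993 + 153 = 1146
Selection 5: 1146 + 153 = 1299
Selection 6: 1299 + 153 = 1452 → 1452 − 1375 = 77
Selection 7: 77 + 153 = 230
Selection 8: 230 + 153 = 383
Selection 9: 383 + 153 = 536
Selection 10: 536 + 153 = 689

687, 840, 993, 1146, 1299, 77, 230, 383, 536, 689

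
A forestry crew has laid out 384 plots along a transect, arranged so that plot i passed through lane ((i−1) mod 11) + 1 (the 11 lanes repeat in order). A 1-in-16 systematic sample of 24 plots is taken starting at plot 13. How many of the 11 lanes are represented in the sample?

11

Consecutive selections differ by k = 16, so their lane numbers differ by 16 mod 11 = 5.
gcd(16, 11) = 1, so the sample visits 11/1 = 11 distinct residues mod 11.
Start 13 is lane 2; the lanes hit are 1, 2, 3, 4, 5, 6, 7, 8, 9, 10, 11.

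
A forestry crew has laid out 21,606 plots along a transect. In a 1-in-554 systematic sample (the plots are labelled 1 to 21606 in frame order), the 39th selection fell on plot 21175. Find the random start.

k = 554
r = 21175 − (39−1)×554 = 21175 − 21052 = 123

123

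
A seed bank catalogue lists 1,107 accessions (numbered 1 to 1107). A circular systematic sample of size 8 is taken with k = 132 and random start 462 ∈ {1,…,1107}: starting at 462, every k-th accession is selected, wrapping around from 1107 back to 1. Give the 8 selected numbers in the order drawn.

462, 594, 726, 858, 990, 15, 147, 279

Selection 1: 462
Selection 2: 462 + 132 = 594
Selection 3: 594 + 132 = 726
Selection 4: 726 + 132 = 858
Selection 5: 858 + 132 = 990
Selection 6: 990 + 132 = 1122 → 1122 − 1107 = 15
Selection 7: 15 + 132 = 147
Selection 8: 147 + 132 = 279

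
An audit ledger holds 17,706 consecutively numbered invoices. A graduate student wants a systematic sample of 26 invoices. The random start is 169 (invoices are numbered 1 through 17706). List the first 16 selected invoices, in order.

169, 850, 1531, 2212, 2893, 3574, 4255, 4936, 5617, 6298, 6979, 7660, 8341, 9022, 9703, 10384

k = N/n = 17706/26 = 681
invoice 1: 169
invoice 2: 169 + 681 = 850
invoice 3: 850 + 681 = 1531
invoice 4: 1531 + 681 = 2212
invoice 5: 2212 + 681 = 2893
invoice 6: 2893 + 681 = 3574
invoice 7: 3574 + 681 = 4255
invoice 8: 4255 + 681 = 4936
invoice 9: 4936 + 681 = 5617
invoice 10: 5617 + 681 = 6298
invoice 11: 6298 + 681 = 6979
invoice 12: 6979 + 681 = 7660
invoice 13: 7660 + 681 = 8341
invoice 14: 8341 + 681 = 9022
invoice 15: 9022 + 681 = 9703
invoice 16: 9703 + 681 = 10384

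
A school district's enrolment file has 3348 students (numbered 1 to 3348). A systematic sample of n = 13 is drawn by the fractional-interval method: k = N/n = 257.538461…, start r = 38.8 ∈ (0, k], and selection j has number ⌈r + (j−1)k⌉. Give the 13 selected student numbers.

j=1: r + 0k = 38.8 → ⌈·⌉ = 39
j=2: r + 1k = 296.338461… → ⌈·⌉ = 297
j=3: r + 2k = 553.876923… → ⌈·⌉ = 554
j=4: r + 3k = 811.415384… → ⌈·⌉ = 812
j=5: r + 4k = 1068.953846… → ⌈·⌉ = 1069
j=6: r + 5k = 1326.492307… → ⌈·⌉ = 1327
j=7: r + 6k = 1584.030769… → ⌈·⌉ = 1585
j=8: r + 7k = 1841.569230… → ⌈·⌉ = 1842
j=9: r + 8k = 2099.107692… → ⌈·⌉ = 2100
j=10: r + 9k = 2356.646153… → ⌈·⌉ = 2357
j=11: r + 10k = 2614.184615… → ⌈·⌉ = 2615
j=12: r + 11k = 2871.723076… → ⌈·⌉ = 2872
j=13: r + 12k = 3129.261538… → ⌈·⌉ = 3130

39, 297, 554, 812, 1069, 1327, 1585, 1842, 2100, 2357, 2615, 2872, 3130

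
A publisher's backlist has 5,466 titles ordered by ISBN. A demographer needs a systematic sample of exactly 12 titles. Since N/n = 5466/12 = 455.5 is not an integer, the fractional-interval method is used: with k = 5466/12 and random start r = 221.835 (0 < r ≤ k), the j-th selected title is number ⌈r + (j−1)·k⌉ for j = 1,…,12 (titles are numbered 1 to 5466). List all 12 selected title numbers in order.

j=1: r + 0k = 221.835 → ⌈·⌉ = 222
j=2: r + 1k = 677.335 → ⌈·⌉ = 678
j=3: r + 2k = 1132.835 → ⌈·⌉ = 1133
j=4: r + 3k = 1588.335 → ⌈·⌉ = 1589
j=5: r + 4k = 2043.835 → ⌈·⌉ = 2044
j=6: r + 5k = 2499.335 → ⌈·⌉ = 2500
j=7: r + 6k = 2954.835 → ⌈·⌉ = 2955
j=8: r + 7k = 3410.335 → ⌈·⌉ = 3411
j=9: r + 8k = 3865.835 → ⌈·⌉ = 3866
j=10: r + 9k = 4321.335 → ⌈·⌉ = 4322
j=11: r + 10k = 4776.835 → ⌈·⌉ = 4777
j=12: r + 11k = 5232.335 → ⌈·⌉ = 5233

222, 678, 1133, 1589, 2044, 2500, 2955, 3411, 3866, 4322, 4777, 5233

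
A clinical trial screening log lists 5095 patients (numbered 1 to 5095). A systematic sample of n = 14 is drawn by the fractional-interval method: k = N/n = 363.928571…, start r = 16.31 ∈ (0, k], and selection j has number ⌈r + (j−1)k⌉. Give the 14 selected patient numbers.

j=1: r + 0k = 16.31 → ⌈·⌉ = 17
j=2: r + 1k = 380.238571… → ⌈·⌉ = 381
j=3: r + 2k = 744.167142… → ⌈·⌉ = 745
j=4: r + 3k = 1108.095714… → ⌈·⌉ = 1109
j=5: r + 4k = 1472.024285… → ⌈·⌉ = 1473
j=6: r + 5k = 1835.952857… → ⌈·⌉ = 1836
j=7: r + 6k = 2199.881428… → ⌈·⌉ = 2200
j=8: r + 7k = 2563.81 → ⌈·⌉ = 2564
j=9: r + 8k = 2927.738571… → ⌈·⌉ = 2928
j=10: r + 9k = 3291.667142… → ⌈·⌉ = 3292
j=11: r + 10k = 3655.595714… → ⌈·⌉ = 3656
j=12: r + 11k = 4019.524285… → ⌈·⌉ = 4020
j=13: r + 12k = 4383.452857… → ⌈·⌉ = 4384
j=14: r + 13k = 4747.381428… → ⌈·⌉ = 4748

17, 381, 745, 1109, 1473, 1836, 2200, 2564, 2928, 3292, 3656, 4020, 4384, 4748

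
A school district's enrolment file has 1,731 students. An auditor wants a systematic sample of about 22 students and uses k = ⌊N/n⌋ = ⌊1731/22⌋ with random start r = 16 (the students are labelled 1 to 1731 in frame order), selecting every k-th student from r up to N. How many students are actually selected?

k = ⌊1731/22⌋ = 78
Achieved size = ⌊(1731 − 16)/78⌋ + 1 = ⌊1715/78⌋ + 1 = 21 + 1 = 22
(last selection: 16 + 21×78 = 1654 ≤ 1731; next would be 1732 > 1731)

22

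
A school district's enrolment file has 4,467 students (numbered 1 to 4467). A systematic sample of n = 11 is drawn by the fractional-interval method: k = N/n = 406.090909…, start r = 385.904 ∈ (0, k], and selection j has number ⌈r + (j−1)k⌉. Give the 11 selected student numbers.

j=1: r + 0k = 385.904 → ⌈·⌉ = 386
j=2: r + 1k = 791.994909… → ⌈·⌉ = 792
j=3: r + 2k = 1198.085818… → ⌈·⌉ = 1199
j=4: r + 3k = 1604.176727… → ⌈·⌉ = 1605
j=5: r + 4k = 2010.267636… → ⌈·⌉ = 2011
j=6: r + 5k = 2416.358545… → ⌈·⌉ = 2417
j=7: r + 6k = 2822.449454… → ⌈·⌉ = 2823
j=8: r + 7k = 3228.540363… → ⌈·⌉ = 3229
j=9: r + 8k = 3634.631272… → ⌈·⌉ = 3635
j=10: r + 9k = 4040.722181… → ⌈·⌉ = 4041
j=11: r + 10k = 4446.813090… → ⌈·⌉ = 4447

386, 792, 1199, 1605, 2011, 2417, 2823, 3229, 3635, 4041, 4447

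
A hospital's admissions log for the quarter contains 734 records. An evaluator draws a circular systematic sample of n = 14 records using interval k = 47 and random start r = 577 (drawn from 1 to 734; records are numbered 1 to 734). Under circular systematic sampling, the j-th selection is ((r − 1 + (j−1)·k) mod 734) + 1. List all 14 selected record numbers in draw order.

577, 624, 671, 718, 31, 78, 125, 172, 219, 266, 313, 360, 407, 454

Selection 1: 577
Selection 2: 577 + 47 = 624
Selection 3: 624 + 47 = 671
Selection 4: 671 + 47 = 718
Selection 5: 718 + 47 = 765 → 765 − 734 = 31
Selection 6: 31 + 47 = 78
Selection 7: 78 + 47 = 125
Selection 8: 125 + 47 = 172
Selection 9: 172 + 47 = 219
Selection 10: 219 + 47 = 266
Selection 11: 266 + 47 = 313
Selection 12: 313 + 47 = 360
Selection 13: 360 + 47 = 407
Selection 14: 407 + 47 = 454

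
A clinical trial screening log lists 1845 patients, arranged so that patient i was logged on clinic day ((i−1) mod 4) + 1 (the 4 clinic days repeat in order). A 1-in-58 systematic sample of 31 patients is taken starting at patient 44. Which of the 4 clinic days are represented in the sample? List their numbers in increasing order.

Consecutive selections differ by k = 58, so their clinic day numbers differ by 58 mod 4 = 2.
gcd(58, 4) = 2, so the sample visits 4/2 = 2 distinct residues mod 4.
Start 44 is clinic day 4; the clinic days hit are 2, 4.

2, 4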